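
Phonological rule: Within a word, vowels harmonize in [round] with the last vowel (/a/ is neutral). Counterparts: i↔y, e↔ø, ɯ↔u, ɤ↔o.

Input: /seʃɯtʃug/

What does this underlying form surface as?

/e/ harmonizes with /u/ ([+round]) → [ø]
/ɯ/ harmonizes with /u/ ([+round]) → [u]

[søʃutʃug]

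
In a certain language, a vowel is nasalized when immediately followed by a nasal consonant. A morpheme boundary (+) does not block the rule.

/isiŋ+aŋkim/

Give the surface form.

[isĩŋ+ãŋkĩm]

/i/ before nasal /ŋ/ → [ĩ]
/a/ before nasal /ŋ/ → [ã]
/i/ before nasal /m/ → [ĩ]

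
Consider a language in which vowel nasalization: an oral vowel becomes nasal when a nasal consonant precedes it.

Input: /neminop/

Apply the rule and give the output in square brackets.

/e/ after nasal /n/ → [ẽ]
/i/ after nasal /m/ → [ĩ]
/o/ after nasal /n/ → [õ]

[nẽmĩnõp]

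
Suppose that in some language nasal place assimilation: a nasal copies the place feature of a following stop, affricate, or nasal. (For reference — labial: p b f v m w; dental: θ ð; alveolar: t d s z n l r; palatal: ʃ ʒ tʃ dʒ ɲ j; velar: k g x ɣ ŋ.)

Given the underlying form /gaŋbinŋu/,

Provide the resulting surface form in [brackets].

/ŋ/ before /b/ (labial) → [m]
/n/ before /ŋ/ (velar) → [ŋ]

[gambiŋŋu]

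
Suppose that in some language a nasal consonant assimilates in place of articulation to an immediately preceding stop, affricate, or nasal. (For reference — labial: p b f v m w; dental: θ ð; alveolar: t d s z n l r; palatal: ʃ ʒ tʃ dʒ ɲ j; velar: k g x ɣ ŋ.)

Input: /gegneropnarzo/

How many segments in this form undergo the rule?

/n/ after /g/ (velar) → [ŋ]
/n/ after /p/ (labial) → [m]
2 segments change.

2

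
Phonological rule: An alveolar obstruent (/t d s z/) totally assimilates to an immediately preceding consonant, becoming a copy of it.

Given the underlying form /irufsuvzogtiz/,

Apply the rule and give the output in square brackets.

/s/ after /f/ → [f] (total assimilation)
/z/ after /v/ → [v] (total assimilation)
/t/ after /g/ → [g] (total assimilation)

[iruffuvvoggiz]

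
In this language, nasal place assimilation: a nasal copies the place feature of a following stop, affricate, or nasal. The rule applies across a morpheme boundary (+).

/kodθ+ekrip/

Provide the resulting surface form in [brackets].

[kodθ+ekrip]

no segment meets the rule's conditions; no change.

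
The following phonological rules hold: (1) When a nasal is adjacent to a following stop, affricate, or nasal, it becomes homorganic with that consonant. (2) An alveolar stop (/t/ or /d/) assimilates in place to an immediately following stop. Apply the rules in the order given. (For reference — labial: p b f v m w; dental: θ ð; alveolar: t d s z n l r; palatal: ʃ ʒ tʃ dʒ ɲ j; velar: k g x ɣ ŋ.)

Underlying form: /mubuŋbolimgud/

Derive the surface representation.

[mubumboliŋgud]

Rule 1: /ŋ/ before /b/ (labial) → [m]
Rule 1: /m/ before /g/ (velar) → [ŋ]
After rule 1: mubumboliŋgud
Rule 2: no segment meets the rule's conditions; no change.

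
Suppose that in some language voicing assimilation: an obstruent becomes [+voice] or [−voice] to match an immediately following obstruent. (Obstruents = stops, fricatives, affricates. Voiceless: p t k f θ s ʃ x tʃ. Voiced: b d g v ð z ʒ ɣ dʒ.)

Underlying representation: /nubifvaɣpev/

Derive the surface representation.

/f/ before /v/ (voiced) → [v]
/ɣ/ before /p/ (voiceless) → [x]

[nubivvaxpev]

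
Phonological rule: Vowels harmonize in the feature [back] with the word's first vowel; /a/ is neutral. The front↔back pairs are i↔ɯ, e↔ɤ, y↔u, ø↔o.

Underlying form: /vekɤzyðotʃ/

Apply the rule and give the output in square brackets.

[vekezyðøtʃ]

/ɤ/ harmonizes with /e/ ([-back]) → [e]
/o/ harmonizes with /e/ ([-back]) → [ø]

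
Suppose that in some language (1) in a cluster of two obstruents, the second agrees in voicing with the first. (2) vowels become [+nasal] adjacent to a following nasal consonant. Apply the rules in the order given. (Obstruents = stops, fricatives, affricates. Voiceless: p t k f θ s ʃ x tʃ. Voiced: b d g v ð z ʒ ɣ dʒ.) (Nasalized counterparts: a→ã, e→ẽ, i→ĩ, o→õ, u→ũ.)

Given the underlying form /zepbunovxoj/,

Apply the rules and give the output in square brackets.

[zeppũnovɣoj]

Rule 1: /b/ after /p/ (voiceless) → [p]
Rule 1: /x/ after /v/ (voiced) → [ɣ]
After rule 1: zeppunovɣoj
Rule 2: /u/ before nasal /n/ → [ũ]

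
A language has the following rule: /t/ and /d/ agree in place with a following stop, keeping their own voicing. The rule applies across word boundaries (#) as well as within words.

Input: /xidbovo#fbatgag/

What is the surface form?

[xibbovo#fbakgag]

/d/ before /b/ (labial) → [b]
/t/ before /g/ (velar) → [k]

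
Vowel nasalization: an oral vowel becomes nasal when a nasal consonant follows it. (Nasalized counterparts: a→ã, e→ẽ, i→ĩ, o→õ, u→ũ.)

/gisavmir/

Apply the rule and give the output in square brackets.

[gisavmir]

no segment meets the rule's conditions; no change.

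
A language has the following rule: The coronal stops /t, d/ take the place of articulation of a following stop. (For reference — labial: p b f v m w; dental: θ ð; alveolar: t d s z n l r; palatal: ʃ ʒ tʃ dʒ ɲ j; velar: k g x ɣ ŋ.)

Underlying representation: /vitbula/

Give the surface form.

/t/ before /b/ (labial) → [p]

[vipbula]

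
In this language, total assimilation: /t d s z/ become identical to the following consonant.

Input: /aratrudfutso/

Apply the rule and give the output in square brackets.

[ararruffusso]

/t/ before /r/ → [r] (total assimilation)
/d/ before /f/ → [f] (total assimilation)
/t/ before /s/ → [s] (total assimilation)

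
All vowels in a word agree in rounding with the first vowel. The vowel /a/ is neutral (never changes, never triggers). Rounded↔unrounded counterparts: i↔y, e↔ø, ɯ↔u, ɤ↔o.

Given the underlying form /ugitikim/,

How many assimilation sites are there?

/i/ harmonizes with /u/ ([+round]) → [y]
/i/ harmonizes with /u/ ([+round]) → [y]
/i/ harmonizes with /u/ ([+round]) → [y]
3 segments change.

3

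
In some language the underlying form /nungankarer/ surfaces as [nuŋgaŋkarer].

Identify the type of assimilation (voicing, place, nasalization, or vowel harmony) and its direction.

place assimilation, regressive

/n/→[ŋ] /n/→[ŋ].
Each target copies a feature from the following segment, so the direction is regressive.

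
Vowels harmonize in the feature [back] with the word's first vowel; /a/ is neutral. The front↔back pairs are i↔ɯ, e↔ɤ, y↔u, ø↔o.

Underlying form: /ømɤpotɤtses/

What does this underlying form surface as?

/ɤ/ harmonizes with /ø/ ([-back]) → [e]
/o/ harmonizes with /ø/ ([-back]) → [ø]
/ɤ/ harmonizes with /ø/ ([-back]) → [e]

[ømepøtetses]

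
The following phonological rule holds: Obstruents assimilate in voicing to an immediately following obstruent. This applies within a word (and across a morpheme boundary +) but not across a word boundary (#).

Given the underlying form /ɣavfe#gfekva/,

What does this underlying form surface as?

[ɣaffe#kfegva]

/v/ before /f/ (voiceless) → [f]
/g/ before /f/ (voiceless) → [k]
/k/ before /v/ (voiced) → [g]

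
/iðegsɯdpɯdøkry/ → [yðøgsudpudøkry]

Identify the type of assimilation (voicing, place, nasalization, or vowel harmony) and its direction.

/i/→[y] /e/→[ø] /ɯ/→[u] /ɯ/→[u].
Vowels agree with the last vowel, so the harmony is regressive.

vowel harmony, regressive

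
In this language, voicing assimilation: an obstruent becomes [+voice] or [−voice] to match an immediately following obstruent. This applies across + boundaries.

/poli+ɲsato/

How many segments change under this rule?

No segment meets the rule's conditions.

0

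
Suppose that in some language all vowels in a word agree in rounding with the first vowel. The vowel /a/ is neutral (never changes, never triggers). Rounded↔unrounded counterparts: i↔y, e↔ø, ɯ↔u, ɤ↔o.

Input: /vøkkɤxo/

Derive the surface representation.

[vøkkoxo]

/ɤ/ harmonizes with /ø/ ([+round]) → [o]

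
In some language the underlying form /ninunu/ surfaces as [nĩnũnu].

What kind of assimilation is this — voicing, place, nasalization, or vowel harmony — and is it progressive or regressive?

/i/→[ĩ] /u/→[ũ].
Each target copies a feature from the following segment, so the direction is regressive.

nasalization, regressive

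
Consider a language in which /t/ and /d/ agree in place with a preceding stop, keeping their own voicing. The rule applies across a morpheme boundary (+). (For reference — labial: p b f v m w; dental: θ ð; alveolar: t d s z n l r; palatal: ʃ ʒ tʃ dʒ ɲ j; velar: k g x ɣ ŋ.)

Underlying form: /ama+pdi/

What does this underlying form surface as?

[ama+pbi]

/d/ after /p/ (labial) → [b]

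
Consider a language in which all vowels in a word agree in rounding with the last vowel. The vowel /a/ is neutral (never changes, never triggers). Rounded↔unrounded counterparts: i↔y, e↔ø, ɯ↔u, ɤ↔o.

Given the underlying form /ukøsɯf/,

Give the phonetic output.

/u/ harmonizes with /ɯ/ ([-round]) → [ɯ]
/ø/ harmonizes with /ɯ/ ([-round]) → [e]

[ɯkesɯf]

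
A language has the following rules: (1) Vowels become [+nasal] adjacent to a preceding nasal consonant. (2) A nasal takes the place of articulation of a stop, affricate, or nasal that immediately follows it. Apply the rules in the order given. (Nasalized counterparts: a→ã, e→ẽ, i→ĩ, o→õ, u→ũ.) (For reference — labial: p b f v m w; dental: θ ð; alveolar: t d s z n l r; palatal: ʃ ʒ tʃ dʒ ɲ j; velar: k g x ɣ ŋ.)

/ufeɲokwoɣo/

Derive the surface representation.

Rule 1: /o/ after nasal /ɲ/ → [õ]
After rule 1: ufeɲõkwoɣo
Rule 2: no segment meets the rule's conditions; no change.

[ufeɲõkwoɣo]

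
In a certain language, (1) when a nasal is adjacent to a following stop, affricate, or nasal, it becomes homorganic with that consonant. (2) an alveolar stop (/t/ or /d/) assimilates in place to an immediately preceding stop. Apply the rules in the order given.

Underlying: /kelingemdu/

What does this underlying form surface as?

[keliŋgendu]

Rule 1: /n/ before /g/ (velar) → [ŋ]
Rule 1: /m/ before /d/ (alveolar) → [n]
After rule 1: keliŋgendu
Rule 2: no segment meets the rule's conditions; no change.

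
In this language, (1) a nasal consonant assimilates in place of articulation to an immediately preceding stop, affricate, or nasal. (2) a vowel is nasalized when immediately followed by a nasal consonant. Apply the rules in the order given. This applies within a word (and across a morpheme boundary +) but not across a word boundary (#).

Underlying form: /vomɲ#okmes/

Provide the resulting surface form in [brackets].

Rule 1: /ɲ/ after /m/ (labial) → [m]
Rule 1: /m/ after /k/ (velar) → [ŋ]
After rule 1: vomm#okŋes
Rule 2: /o/ before nasal /m/ → [õ]

[võmm#okŋes]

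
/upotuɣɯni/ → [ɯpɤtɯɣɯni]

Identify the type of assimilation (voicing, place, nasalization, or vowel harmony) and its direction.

/u/→[ɯ] /o/→[ɤ] /u/→[ɯ].
Vowels agree with the last vowel, so the harmony is regressive.

vowel harmony, regressive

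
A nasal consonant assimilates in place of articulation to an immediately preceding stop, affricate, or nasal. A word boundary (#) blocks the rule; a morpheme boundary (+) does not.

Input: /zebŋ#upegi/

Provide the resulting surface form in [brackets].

[zebm#upegi]

/ŋ/ after /b/ (labial) → [m]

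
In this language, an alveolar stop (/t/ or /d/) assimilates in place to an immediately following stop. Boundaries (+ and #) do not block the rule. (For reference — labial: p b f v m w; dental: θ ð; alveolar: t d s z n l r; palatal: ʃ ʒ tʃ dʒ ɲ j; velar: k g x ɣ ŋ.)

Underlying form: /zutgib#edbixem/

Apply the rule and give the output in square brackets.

/t/ before /g/ (velar) → [k]
/d/ before /b/ (labial) → [b]

[zukgib#ebbixem]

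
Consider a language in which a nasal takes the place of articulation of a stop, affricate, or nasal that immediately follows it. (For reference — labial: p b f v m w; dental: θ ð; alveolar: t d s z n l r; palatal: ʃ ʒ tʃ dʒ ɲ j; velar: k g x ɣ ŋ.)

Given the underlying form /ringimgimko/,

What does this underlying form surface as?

[riŋgiŋgiŋko]

/n/ before /g/ (velar) → [ŋ]
/m/ before /g/ (velar) → [ŋ]
/m/ before /k/ (velar) → [ŋ]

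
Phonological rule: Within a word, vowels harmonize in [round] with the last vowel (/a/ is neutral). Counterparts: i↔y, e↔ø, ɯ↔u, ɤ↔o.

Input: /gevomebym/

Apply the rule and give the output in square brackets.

/e/ harmonizes with /y/ ([+round]) → [ø]
/e/ harmonizes with /y/ ([+round]) → [ø]

[gøvomøbym]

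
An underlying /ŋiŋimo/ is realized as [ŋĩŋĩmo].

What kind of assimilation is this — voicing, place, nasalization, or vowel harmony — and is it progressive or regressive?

nasalization, regressive

/i/→[ĩ] /i/→[ĩ].
Each target copies a feature from the following segment, so the direction is regressive.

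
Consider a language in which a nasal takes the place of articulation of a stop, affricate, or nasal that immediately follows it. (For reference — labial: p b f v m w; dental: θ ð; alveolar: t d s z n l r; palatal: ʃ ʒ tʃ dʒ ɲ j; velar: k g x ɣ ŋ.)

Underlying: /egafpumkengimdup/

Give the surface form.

[egafpuŋkeŋgindup]

/m/ before /k/ (velar) → [ŋ]
/n/ before /g/ (velar) → [ŋ]
/m/ before /d/ (alveolar) → [n]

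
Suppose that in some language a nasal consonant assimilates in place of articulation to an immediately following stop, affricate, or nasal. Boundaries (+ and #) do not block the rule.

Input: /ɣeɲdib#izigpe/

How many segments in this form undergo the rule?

/ɲ/ before /d/ (alveolar) → [n]
1 segment changes.

1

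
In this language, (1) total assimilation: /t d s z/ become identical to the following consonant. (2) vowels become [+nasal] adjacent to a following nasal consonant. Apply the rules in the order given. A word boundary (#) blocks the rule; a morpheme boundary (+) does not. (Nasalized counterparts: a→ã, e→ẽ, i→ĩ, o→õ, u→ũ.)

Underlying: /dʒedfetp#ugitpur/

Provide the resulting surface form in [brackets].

Rule 1: /d/ before /f/ → [f] (total assimilation)
Rule 1: /t/ before /p/ → [p] (total assimilation)
Rule 1: /t/ before /p/ → [p] (total assimilation)
After rule 1: dʒeffepp#ugippur
Rule 2: no segment meets the rule's conditions; no change.

[dʒeffepp#ugippur]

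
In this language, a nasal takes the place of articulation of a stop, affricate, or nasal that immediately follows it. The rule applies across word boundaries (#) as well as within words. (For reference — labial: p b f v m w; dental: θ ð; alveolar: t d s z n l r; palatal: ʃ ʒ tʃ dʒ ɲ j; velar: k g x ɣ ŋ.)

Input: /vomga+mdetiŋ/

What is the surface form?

[voŋga+ndetiŋ]

/m/ before /g/ (velar) → [ŋ]
/m/ before /d/ (alveolar) → [n]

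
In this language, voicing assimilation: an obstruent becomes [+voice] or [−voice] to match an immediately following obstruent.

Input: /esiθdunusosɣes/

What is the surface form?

/θ/ before /d/ (voiced) → [ð]
/s/ before /ɣ/ (voiced) → [z]

[esiðdunusozɣes]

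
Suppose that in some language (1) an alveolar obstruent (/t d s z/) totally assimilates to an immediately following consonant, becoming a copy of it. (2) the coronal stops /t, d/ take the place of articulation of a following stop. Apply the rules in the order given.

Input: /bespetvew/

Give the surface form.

Rule 1: /s/ before /p/ → [p] (total assimilation)
Rule 1: /t/ before /v/ → [v] (total assimilation)
After rule 1: beppevvew
Rule 2: no segment meets the rule's conditions; no change.

[beppevvew]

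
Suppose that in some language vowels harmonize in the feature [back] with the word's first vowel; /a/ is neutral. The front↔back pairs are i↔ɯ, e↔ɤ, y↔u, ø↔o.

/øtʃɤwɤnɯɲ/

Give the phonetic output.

[øtʃeweniɲ]

/ɤ/ harmonizes with /ø/ ([-back]) → [e]
/ɤ/ harmonizes with /ø/ ([-back]) → [e]
/ɯ/ harmonizes with /ø/ ([-back]) → [i]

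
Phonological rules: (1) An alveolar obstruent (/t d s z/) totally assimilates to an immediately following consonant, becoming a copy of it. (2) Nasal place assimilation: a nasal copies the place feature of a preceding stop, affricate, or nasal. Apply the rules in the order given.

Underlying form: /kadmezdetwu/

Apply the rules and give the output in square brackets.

Rule 1: /d/ before /m/ → [m] (total assimilation)
Rule 1: /z/ before /d/ → [d] (total assimilation)
Rule 1: /t/ before /w/ → [w] (total assimilation)
After rule 1: kammeddewwu
Rule 2: no segment meets the rule's conditions; no change.

[kammeddewwu]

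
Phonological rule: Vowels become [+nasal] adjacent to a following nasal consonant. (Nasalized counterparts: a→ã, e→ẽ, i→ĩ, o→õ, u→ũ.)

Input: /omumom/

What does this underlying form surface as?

/o/ before nasal /m/ → [õ]
/u/ before nasal /m/ → [ũ]
/o/ before nasal /m/ → [õ]

[õmũmõm]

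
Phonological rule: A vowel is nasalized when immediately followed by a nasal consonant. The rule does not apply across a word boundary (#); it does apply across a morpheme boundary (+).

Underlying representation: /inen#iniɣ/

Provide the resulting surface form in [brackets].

/i/ before nasal /n/ → [ĩ]
/e/ before nasal /n/ → [ẽ]
/i/ before nasal /n/ → [ĩ]

[ĩnẽn#ĩniɣ]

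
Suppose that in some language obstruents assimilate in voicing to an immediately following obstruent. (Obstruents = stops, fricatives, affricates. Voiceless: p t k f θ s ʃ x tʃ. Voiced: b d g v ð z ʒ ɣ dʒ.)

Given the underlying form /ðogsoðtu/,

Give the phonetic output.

[ðoksoθtu]

/g/ before /s/ (voiceless) → [k]
/ð/ before /t/ (voiceless) → [θ]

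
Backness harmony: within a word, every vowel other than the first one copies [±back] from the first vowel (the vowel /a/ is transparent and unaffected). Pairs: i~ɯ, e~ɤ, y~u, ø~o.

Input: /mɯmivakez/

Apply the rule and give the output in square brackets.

[mɯmɯvakɤz]

/i/ harmonizes with /ɯ/ ([+back]) → [ɯ]
/e/ harmonizes with /ɯ/ ([+back]) → [ɤ]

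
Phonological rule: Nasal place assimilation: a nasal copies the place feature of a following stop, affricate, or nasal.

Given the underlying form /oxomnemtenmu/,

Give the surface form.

[oxonnentemmu]

/m/ before /n/ (alveolar) → [n]
/m/ before /t/ (alveolar) → [n]
/n/ before /m/ (labial) → [m]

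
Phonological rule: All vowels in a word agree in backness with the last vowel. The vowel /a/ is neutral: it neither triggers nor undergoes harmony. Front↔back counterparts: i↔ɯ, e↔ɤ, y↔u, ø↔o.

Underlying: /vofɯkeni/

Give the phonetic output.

[vøfikeni]

/o/ harmonizes with /i/ ([-back]) → [ø]
/ɯ/ harmonizes with /i/ ([-back]) → [i]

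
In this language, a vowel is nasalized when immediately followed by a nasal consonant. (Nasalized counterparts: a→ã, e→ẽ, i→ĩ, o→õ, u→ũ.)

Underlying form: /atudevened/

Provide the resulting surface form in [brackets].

[atudevẽned]

/e/ before nasal /n/ → [ẽ]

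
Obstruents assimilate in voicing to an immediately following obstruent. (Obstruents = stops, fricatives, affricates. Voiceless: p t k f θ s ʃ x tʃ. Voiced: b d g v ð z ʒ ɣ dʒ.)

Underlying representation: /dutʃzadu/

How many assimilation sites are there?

/tʃ/ before /z/ (voiced) → [dʒ]
1 segment changes.

1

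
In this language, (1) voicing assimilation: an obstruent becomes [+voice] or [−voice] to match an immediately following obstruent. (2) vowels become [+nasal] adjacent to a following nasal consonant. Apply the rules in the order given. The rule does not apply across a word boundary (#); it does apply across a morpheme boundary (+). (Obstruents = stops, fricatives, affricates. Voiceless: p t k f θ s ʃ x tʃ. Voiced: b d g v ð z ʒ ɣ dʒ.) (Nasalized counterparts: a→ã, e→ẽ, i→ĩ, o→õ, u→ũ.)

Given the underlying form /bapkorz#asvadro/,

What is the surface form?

[bapkorz#azvadro]

Rule 1: /s/ before /v/ (voiced) → [z]
After rule 1: bapkorz#azvadro
Rule 2: no segment meets the rule's conditions; no change.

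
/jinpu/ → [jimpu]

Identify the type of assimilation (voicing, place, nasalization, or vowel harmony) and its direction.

place assimilation, regressive

/n/→[m].
Each target copies a feature from the following segment, so the direction is regressive.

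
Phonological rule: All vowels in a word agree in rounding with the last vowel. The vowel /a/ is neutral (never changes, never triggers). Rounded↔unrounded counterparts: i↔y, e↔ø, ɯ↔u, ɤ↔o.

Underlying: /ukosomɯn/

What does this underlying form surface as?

[ɯkɤsɤmɯn]

/u/ harmonizes with /ɯ/ ([-round]) → [ɯ]
/o/ harmonizes with /ɯ/ ([-round]) → [ɤ]
/o/ harmonizes with /ɯ/ ([-round]) → [ɤ]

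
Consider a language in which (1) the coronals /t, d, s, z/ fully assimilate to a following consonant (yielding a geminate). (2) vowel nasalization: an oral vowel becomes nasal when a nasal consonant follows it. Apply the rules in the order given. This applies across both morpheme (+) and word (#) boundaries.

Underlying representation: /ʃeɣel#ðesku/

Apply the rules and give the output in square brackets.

[ʃeɣel#ðekku]

Rule 1: /s/ before /k/ → [k] (total assimilation)
After rule 1: ʃeɣel#ðekku
Rule 2: no segment meets the rule's conditions; no change.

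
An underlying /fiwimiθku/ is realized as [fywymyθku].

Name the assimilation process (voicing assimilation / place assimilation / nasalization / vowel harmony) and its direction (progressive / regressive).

/i/→[y] /i/→[y] /i/→[y].
Vowels agree with the last vowel, so the harmony is regressive.

vowel harmony, regressive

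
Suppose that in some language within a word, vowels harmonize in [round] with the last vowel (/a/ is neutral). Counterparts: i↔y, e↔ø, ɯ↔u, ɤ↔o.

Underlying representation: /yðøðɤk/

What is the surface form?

[iðeðɤk]

/y/ harmonizes with /ɤ/ ([-round]) → [i]
/ø/ harmonizes with /ɤ/ ([-round]) → [e]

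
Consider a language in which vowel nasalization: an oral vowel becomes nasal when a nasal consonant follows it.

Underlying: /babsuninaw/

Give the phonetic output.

[babsũnĩnaw]

/u/ before nasal /n/ → [ũ]
/i/ before nasal /n/ → [ĩ]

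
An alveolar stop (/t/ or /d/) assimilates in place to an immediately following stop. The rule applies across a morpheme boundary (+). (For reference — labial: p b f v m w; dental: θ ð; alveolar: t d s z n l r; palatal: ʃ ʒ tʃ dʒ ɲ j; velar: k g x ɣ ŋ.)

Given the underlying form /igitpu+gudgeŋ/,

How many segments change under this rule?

2

/t/ before /p/ (labial) → [p]
/d/ before /g/ (velar) → [g]
2 segments change.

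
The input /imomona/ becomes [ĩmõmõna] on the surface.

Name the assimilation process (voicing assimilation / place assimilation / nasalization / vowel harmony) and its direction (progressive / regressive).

/i/→[ĩ] /o/→[õ] /o/→[õ].
Each target copies a feature from the following segment, so the direction is regressive.

nasalization, regressive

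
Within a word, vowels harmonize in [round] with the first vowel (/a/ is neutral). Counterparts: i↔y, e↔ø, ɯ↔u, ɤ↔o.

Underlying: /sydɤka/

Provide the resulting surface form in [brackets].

/ɤ/ harmonizes with /y/ ([+round]) → [o]

[sydoka]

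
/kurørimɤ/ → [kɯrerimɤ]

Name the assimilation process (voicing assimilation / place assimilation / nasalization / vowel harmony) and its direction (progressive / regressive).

vowel harmony, regressive

/u/→[ɯ] /ø/→[e].
Vowels agree with the last vowel, so the harmony is regressive.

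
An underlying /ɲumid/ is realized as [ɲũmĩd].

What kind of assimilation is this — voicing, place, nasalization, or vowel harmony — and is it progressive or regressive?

/u/→[ũ] /i/→[ĩ].
Each target copies a feature from the preceding segment, so the direction is progressive.

nasalization, progressive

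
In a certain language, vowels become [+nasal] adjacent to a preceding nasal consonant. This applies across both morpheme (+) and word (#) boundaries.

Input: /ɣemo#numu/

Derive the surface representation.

[ɣemõ#nũmũ]

/o/ after nasal /m/ → [õ]
/u/ after nasal /n/ → [ũ]
/u/ after nasal /m/ → [ũ]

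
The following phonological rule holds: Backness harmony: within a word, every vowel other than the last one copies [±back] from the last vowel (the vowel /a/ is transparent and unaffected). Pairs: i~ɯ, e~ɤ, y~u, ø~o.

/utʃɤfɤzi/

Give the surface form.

[ytʃefezi]

/u/ harmonizes with /i/ ([-back]) → [y]
/ɤ/ harmonizes with /i/ ([-back]) → [e]
/ɤ/ harmonizes with /i/ ([-back]) → [e]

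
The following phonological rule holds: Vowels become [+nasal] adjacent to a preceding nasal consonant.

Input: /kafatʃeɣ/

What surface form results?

[kafatʃeɣ]

no segment meets the rule's conditions; no change.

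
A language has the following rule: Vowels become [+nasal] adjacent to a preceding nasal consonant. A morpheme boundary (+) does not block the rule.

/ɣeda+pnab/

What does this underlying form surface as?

/a/ after nasal /n/ → [ã]

[ɣeda+pnãb]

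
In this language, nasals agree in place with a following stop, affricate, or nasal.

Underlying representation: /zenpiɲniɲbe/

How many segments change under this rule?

3

/n/ before /p/ (labial) → [m]
/ɲ/ before /n/ (alveolar) → [n]
/ɲ/ before /b/ (labial) → [m]
3 segments change.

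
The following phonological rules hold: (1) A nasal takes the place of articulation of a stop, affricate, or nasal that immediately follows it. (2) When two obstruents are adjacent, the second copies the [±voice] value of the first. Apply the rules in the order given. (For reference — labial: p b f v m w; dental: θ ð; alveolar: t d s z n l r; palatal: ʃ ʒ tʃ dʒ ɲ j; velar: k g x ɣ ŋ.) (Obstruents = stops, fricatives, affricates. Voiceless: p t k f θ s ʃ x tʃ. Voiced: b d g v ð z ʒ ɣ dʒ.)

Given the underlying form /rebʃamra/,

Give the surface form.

Rule 1: no segment meets the rule's conditions; no change.
After rule 1: rebʃamra
Rule 2: /ʃ/ after /b/ (voiced) → [ʒ]

[rebʒamra]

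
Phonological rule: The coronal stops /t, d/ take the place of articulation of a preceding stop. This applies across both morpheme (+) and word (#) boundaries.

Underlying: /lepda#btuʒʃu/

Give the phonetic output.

/d/ after /p/ (labial) → [b]
/t/ after /b/ (labial) → [p]

[lepba#bpuʒʃu]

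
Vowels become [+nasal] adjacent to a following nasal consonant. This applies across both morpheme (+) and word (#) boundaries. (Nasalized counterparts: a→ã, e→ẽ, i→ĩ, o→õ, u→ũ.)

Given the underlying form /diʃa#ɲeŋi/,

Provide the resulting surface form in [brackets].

/a/ before nasal /ɲ/ → [ã]
/e/ before nasal /ŋ/ → [ẽ]

[diʃã#ɲẽŋi]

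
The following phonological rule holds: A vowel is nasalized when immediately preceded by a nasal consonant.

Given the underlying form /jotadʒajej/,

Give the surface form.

no segment meets the rule's conditions; no change.

[jotadʒajej]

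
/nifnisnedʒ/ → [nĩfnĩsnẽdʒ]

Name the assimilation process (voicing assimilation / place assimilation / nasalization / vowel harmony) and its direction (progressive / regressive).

/i/→[ĩ] /i/→[ĩ] /e/→[ẽ].
Each target copies a feature from the preceding segment, so the direction is progressive.

nasalization, progressive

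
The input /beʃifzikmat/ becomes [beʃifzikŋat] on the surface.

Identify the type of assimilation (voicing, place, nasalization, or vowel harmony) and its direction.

/m/→[ŋ].
Each target copies a feature from the preceding segment, so the direction is progressive.

place assimilation, progressive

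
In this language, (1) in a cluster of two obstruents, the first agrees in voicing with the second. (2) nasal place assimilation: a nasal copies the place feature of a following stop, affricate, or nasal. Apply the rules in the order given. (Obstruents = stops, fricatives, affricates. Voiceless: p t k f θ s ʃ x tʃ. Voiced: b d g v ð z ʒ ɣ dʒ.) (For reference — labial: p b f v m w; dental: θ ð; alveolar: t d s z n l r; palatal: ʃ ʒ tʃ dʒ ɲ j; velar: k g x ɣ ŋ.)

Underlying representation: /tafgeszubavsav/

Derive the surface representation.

Rule 1: /f/ before /g/ (voiced) → [v]
Rule 1: /s/ before /z/ (voiced) → [z]
Rule 1: /v/ before /s/ (voiceless) → [f]
After rule 1: tavgezzubafsav
Rule 2: no segment meets the rule's conditions; no change.

[tavgezzubafsav]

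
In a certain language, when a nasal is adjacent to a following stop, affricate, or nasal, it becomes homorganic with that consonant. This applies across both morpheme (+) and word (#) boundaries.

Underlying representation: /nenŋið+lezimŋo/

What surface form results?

[neŋŋið+leziŋŋo]

/n/ before /ŋ/ (velar) → [ŋ]
/m/ before /ŋ/ (velar) → [ŋ]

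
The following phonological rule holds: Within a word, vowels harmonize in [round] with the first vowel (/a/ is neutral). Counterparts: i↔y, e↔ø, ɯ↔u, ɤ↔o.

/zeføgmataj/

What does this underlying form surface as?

/ø/ harmonizes with /e/ ([-round]) → [e]

[zefegmataj]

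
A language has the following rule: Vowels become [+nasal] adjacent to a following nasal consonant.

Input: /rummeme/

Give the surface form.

/u/ before nasal /m/ → [ũ]
/e/ before nasal /m/ → [ẽ]

[rũmmẽme]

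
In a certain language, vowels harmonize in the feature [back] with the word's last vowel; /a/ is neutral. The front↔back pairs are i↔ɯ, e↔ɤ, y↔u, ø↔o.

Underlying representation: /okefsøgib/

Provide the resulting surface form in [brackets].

[økefsøgib]

/o/ harmonizes with /i/ ([-back]) → [ø]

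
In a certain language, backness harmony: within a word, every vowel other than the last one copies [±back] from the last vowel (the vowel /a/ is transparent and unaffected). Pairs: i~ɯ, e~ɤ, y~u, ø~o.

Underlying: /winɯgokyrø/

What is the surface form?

/ɯ/ harmonizes with /ø/ ([-back]) → [i]
/o/ harmonizes with /ø/ ([-back]) → [ø]

[winigøkyrø]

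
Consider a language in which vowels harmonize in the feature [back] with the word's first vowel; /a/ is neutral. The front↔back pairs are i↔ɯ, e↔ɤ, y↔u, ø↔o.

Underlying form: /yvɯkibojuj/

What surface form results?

/ɯ/ harmonizes with /y/ ([-back]) → [i]
/o/ harmonizes with /y/ ([-back]) → [ø]
/u/ harmonizes with /y/ ([-back]) → [y]

[yvikibøjyj]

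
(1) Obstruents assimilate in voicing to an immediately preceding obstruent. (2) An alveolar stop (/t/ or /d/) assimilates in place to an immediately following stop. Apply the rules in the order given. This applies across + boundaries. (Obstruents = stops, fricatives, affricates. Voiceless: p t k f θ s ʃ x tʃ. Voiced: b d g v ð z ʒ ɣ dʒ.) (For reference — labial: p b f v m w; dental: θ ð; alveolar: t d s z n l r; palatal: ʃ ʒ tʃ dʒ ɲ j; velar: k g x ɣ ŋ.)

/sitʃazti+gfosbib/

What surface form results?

Rule 1: /t/ after /z/ (voiced) → [d]
Rule 1: /f/ after /g/ (voiced) → [v]
Rule 1: /b/ after /s/ (voiceless) → [p]
After rule 1: sitʃazdi+gvospib
Rule 2: no segment meets the rule's conditions; no change.

[sitʃazdi+gvospib]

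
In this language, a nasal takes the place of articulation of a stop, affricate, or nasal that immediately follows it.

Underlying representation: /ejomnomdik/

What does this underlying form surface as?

[ejonnondik]

/m/ before /n/ (alveolar) → [n]
/m/ before /d/ (alveolar) → [n]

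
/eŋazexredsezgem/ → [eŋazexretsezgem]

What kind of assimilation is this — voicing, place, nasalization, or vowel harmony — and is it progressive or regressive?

/d/→[t].
Each target copies a feature from the following segment, so the direction is regressive.

voicing assimilation, regressive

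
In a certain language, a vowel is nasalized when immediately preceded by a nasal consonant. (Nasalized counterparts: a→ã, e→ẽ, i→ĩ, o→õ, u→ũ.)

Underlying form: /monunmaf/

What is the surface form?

[mõnũnmãf]

/o/ after nasal /m/ → [õ]
/u/ after nasal /n/ → [ũ]
/a/ after nasal /m/ → [ã]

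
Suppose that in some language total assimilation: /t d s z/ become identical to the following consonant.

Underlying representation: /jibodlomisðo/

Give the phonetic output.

[jibollomiððo]

/d/ before /l/ → [l] (total assimilation)
/s/ before /ð/ → [ð] (total assimilation)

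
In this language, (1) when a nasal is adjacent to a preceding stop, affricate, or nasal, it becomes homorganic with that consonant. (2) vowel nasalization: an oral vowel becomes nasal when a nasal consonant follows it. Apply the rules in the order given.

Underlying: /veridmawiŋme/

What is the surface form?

[veridnawĩŋŋe]

Rule 1: /m/ after /d/ (alveolar) → [n]
Rule 1: /m/ after /ŋ/ (velar) → [ŋ]
After rule 1: veridnawiŋŋe
Rule 2: /i/ before nasal /ŋ/ → [ĩ]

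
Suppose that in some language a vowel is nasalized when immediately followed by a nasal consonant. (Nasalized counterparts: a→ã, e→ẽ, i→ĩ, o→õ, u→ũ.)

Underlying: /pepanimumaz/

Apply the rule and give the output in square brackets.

[pepãnĩmũmaz]

/a/ before nasal /n/ → [ã]
/i/ before nasal /m/ → [ĩ]
/u/ before nasal /m/ → [ũ]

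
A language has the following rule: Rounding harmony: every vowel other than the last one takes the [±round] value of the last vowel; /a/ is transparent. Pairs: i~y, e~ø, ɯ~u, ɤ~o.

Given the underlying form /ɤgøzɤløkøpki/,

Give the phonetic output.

/ø/ harmonizes with /i/ ([-round]) → [e]
/ø/ harmonizes with /i/ ([-round]) → [e]
/ø/ harmonizes with /i/ ([-round]) → [e]

[ɤgezɤlekepki]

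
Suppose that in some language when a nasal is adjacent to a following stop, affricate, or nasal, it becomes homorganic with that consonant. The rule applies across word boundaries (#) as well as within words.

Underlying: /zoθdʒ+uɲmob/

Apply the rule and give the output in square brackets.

[zoθdʒ+ummob]

/ɲ/ before /m/ (labial) → [m]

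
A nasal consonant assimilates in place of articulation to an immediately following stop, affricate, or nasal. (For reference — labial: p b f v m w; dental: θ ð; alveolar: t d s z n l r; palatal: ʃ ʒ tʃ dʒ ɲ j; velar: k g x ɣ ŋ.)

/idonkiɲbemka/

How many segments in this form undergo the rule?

/n/ before /k/ (velar) → [ŋ]
/ɲ/ before /b/ (labial) → [m]
/m/ before /k/ (velar) → [ŋ]
3 segments change.

3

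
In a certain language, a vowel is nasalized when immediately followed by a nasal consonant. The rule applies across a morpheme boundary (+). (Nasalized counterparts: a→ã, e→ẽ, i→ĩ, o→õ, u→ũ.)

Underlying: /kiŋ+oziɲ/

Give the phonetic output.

/i/ before nasal /ŋ/ → [ĩ]
/i/ before nasal /ɲ/ → [ĩ]

[kĩŋ+ozĩɲ]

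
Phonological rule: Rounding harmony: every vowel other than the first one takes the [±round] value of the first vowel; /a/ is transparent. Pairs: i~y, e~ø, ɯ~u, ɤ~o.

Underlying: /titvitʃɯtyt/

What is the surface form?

[titvitʃɯtit]

/y/ harmonizes with /i/ ([-round]) → [i]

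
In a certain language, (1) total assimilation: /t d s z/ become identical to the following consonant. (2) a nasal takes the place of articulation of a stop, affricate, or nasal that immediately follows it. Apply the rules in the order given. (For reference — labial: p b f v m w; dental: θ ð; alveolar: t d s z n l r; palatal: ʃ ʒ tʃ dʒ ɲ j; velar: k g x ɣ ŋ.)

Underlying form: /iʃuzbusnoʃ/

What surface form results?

Rule 1: /z/ before /b/ → [b] (total assimilation)
Rule 1: /s/ before /n/ → [n] (total assimilation)
After rule 1: iʃubbunnoʃ
Rule 2: no segment meets the rule's conditions; no change.

[iʃubbunnoʃ]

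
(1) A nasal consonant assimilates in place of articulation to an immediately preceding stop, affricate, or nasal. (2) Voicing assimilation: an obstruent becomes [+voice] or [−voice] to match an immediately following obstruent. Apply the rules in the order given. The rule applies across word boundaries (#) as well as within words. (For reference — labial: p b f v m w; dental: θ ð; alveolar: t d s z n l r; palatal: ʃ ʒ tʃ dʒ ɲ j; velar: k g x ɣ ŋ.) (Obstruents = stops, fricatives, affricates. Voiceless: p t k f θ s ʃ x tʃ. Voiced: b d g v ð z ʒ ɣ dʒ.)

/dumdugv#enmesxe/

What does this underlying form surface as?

Rule 1: /m/ after /n/ (alveolar) → [n]
After rule 1: dumdugv#ennesxe
Rule 2: no segment meets the rule's conditions; no change.

[dumdugv#ennesxe]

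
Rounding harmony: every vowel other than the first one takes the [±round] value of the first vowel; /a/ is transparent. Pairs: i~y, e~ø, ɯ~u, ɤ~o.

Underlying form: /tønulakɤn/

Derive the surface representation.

[tønulakon]

/ɤ/ harmonizes with /ø/ ([+round]) → [o]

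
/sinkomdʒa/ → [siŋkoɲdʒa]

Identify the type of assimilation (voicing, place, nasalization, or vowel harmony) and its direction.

place assimilation, regressive

/n/→[ŋ] /m/→[ɲ].
Each target copies a feature from the following segment, so the direction is regressive.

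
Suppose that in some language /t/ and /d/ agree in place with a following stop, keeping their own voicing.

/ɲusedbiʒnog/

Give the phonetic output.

/d/ before /b/ (labial) → [b]

[ɲusebbiʒnog]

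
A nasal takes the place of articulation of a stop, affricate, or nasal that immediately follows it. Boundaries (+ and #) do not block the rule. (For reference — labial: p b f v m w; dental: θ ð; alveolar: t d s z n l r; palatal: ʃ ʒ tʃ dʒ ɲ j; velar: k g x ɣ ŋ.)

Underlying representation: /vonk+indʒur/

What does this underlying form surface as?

/n/ before /k/ (velar) → [ŋ]
/n/ before /dʒ/ (palatal) → [ɲ]

[voŋk+iɲdʒur]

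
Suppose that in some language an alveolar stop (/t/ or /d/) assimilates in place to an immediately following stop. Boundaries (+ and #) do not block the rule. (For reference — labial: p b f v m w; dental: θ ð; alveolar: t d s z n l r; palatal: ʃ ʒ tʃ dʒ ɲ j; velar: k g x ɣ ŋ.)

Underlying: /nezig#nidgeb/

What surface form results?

/d/ before /g/ (velar) → [g]

[nezig#niggeb]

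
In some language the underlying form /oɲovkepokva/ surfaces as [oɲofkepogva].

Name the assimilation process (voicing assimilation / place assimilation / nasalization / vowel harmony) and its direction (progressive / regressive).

voicing assimilation, regressive

/v/→[f] /k/→[g].
Each target copies a feature from the following segment, so the direction is regressive.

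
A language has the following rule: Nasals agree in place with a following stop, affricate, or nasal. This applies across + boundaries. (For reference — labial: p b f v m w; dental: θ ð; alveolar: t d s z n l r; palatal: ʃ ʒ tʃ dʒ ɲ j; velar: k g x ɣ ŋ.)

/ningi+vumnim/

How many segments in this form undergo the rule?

2

/n/ before /g/ (velar) → [ŋ]
/m/ before /n/ (alveolar) → [n]
2 segments change.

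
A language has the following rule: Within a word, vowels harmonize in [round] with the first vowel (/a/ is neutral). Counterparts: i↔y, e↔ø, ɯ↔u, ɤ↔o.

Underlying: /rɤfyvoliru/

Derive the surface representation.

[rɤfivɤlirɯ]

/y/ harmonizes with /ɤ/ ([-round]) → [i]
/o/ harmonizes with /ɤ/ ([-round]) → [ɤ]
/u/ harmonizes with /ɤ/ ([-round]) → [ɯ]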